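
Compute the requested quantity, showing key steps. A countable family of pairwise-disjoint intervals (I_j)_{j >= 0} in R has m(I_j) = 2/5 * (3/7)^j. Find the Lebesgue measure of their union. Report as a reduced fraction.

By countable additivity of the Lebesgue measure on pairwise disjoint measurable sets,
  m(union_{j >= 0} I_j) = sum_{j >= 0} m(I_j) = sum_{j >= 0} a * r^j,
  with a = 2/5 and r = 3/7.
Since 0 < r = 3/7 < 1, the geometric series converges:
  sum_{j >= 0} a * r^j = a / (1 - r).
  = 2/5 / (1 - 3/7)
  = 2/5 / (4/7)
  = 7/10.

7/10


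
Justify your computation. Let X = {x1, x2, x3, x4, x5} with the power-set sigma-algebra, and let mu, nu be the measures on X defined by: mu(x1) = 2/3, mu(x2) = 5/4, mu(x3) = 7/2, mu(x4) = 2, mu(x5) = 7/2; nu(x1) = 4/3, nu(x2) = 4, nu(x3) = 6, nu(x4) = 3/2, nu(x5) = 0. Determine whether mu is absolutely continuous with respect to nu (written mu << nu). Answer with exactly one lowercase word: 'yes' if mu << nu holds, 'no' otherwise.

mu << nu means: every nu-null measurable set is also mu-null; equivalently, for every atom x, if nu({x}) = 0 then mu({x}) = 0.
Checking each atom:
  x1: nu = 4/3 > 0 -> no constraint.
  x2: nu = 4 > 0 -> no constraint.
  x3: nu = 6 > 0 -> no constraint.
  x4: nu = 3/2 > 0 -> no constraint.
  x5: nu = 0, mu = 7/2 > 0 -> violates mu << nu.
The atom(s) x5 violate the condition (nu = 0 but mu > 0). Therefore mu is NOT absolutely continuous w.r.t. nu.

no


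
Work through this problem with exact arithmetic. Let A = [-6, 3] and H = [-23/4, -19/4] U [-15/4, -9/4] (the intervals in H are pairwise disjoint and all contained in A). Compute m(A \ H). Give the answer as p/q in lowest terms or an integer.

The ambient interval has length m(A) = 3 - (-6) = 9.
Since the holes are disjoint and sit inside A, by finite additivity
  m(H) = sum_i (b_i - a_i), and m(A \ H) = m(A) - m(H).
Computing the hole measures:
  m(H_1) = -19/4 - (-23/4) = 1.
  m(H_2) = -9/4 - (-15/4) = 3/2.
Summed: m(H) = 1 + 3/2 = 5/2.
So m(A \ H) = 9 - 5/2 = 13/2.

13/2


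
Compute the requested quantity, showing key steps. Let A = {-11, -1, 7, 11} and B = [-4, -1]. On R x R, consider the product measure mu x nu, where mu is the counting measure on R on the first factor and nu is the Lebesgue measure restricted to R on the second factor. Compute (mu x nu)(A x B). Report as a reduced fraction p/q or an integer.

For a measurable rectangle A x B, the product measure satisfies
  (mu x nu)(A x B) = mu(A) * nu(B).
  mu(A) = 4.
  nu(B) = 3.
  (mu x nu)(A x B) = 4 * 3 = 12.

12


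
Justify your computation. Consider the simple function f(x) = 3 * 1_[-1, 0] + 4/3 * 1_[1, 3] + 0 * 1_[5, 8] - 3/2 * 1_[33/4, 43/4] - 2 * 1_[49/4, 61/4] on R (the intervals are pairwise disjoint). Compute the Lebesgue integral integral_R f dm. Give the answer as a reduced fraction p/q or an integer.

For a simple function f = sum_i c_i * 1_{A_i} with disjoint A_i,
  integral f dm = sum_i c_i * m(A_i).
Lengths of the A_i:
  m(A_1) = 0 - (-1) = 1.
  m(A_2) = 3 - 1 = 2.
  m(A_3) = 8 - 5 = 3.
  m(A_4) = 43/4 - 33/4 = 5/2.
  m(A_5) = 61/4 - 49/4 = 3.
Contributions c_i * m(A_i):
  (3) * (1) = 3.
  (4/3) * (2) = 8/3.
  (0) * (3) = 0.
  (-3/2) * (5/2) = -15/4.
  (-2) * (3) = -6.
Total: 3 + 8/3 + 0 - 15/4 - 6 = -49/12.

-49/12


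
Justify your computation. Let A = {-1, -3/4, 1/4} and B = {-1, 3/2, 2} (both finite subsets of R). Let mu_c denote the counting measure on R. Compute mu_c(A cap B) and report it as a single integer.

Counting measure on a finite set equals cardinality. mu_c(A cap B) = |A cap B| (elements appearing in both).
Enumerating the elements of A that also lie in B gives 1 element(s).
So mu_c(A cap B) = 1.

1


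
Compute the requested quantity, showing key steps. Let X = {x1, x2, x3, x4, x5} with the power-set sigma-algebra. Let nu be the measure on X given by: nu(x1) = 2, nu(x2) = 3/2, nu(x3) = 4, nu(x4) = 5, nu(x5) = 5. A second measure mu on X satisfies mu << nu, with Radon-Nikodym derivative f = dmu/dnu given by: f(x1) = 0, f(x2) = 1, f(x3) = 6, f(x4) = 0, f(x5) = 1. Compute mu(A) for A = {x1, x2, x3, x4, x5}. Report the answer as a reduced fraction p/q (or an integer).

By the defining property of the Radon-Nikodym derivative, for every measurable set A,
  mu(A) = integral_A f dnu.
Since nu is a discrete measure concentrated on the atoms of X, the integral over A reduces to the sum
  mu(A) = sum_{x in A} f(x) * nu({x}).
Computing each term:
  x1: f(x1) * nu(x1) = 0 * 2 = 0.
  x2: f(x2) * nu(x2) = 1 * 3/2 = 3/2.
  x3: f(x3) * nu(x3) = 6 * 4 = 24.
  x4: f(x4) * nu(x4) = 0 * 5 = 0.
  x5: f(x5) * nu(x5) = 1 * 5 = 5.
Summing: mu(A) = 0 + 3/2 + 24 + 0 + 5 = 61/2.

61/2


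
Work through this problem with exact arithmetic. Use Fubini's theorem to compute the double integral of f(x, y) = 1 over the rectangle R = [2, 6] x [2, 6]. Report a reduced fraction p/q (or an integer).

f(x, y) is a tensor product of a function of x and a function of y, and both factors are bounded continuous (hence Lebesgue integrable) on the rectangle, so Fubini's theorem applies:
  integral_R f d(m x m) = (integral_a1^b1 1 dx) * (integral_a2^b2 1 dy).
Inner integral in x: integral_{2}^{6} 1 dx = (6^1 - 2^1)/1
  = 4.
Inner integral in y: integral_{2}^{6} 1 dy = (6^1 - 2^1)/1
  = 4.
Product: (4) * (4) = 16.

16


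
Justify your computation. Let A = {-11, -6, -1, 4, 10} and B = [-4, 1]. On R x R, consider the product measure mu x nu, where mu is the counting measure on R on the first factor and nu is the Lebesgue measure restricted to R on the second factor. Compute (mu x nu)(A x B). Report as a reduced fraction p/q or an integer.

For a measurable rectangle A x B, the product measure satisfies
  (mu x nu)(A x B) = mu(A) * nu(B).
  mu(A) = 5.
  nu(B) = 5.
  (mu x nu)(A x B) = 5 * 5 = 25.

25


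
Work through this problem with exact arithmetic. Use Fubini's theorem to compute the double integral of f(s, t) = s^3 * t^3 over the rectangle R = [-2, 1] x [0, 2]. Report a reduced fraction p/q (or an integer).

f(s, t) is a tensor product of a function of s and a function of t, and both factors are bounded continuous (hence Lebesgue integrable) on the rectangle, so Fubini's theorem applies:
  integral_R f d(m x m) = (integral_a1^b1 s^3 ds) * (integral_a2^b2 t^3 dt).
Inner integral in s: integral_{-2}^{1} s^3 ds = (1^4 - (-2)^4)/4
  = -15/4.
Inner integral in t: integral_{0}^{2} t^3 dt = (2^4 - 0^4)/4
  = 4.
Product: (-15/4) * (4) = -15.

-15


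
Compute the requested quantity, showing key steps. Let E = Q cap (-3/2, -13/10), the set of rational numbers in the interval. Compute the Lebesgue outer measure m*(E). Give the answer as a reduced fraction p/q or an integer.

E = Q cap (-3/2, -13/10) is a subset of Q, which is countable. Enumerate Q = {q_1, q_2, ...}; for any eps > 0, cover q_k by the open interval (q_k - eps/2^(k+1), q_k + eps/2^(k+1)), of length eps/2^k. The total cover length is sum_{k>=1} eps/2^k = eps. Hence m*(E) <= m*(Q) <= eps for every eps > 0, and since outer measure is non-negative, m*(E) = 0.

0


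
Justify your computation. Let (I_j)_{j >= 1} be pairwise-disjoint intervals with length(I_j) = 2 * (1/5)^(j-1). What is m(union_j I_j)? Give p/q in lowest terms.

By countable additivity of the Lebesgue measure on pairwise disjoint measurable sets,
  m(union_{j >= 1} I_j) = sum_{j >= 1} m(I_j) = sum_{j >= 1} a * r^(j-1),
  with a = 2 and r = 1/5.
Since 0 < r = 1/5 < 1, the geometric series converges:
  sum_{j >= 1} a * r^(j-1) = a / (1 - r).
  = 2 / (1 - 1/5)
  = 2 / (4/5)
  = 5/2.

5/2


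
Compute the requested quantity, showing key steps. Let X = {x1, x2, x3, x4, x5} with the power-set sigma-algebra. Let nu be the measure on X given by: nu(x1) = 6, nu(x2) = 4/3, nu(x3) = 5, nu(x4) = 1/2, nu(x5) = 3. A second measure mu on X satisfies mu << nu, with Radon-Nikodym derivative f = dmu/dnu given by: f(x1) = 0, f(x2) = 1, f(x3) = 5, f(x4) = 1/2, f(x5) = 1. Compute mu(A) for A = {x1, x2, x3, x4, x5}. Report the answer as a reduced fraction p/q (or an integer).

By the defining property of the Radon-Nikodym derivative, for every measurable set A,
  mu(A) = integral_A f dnu.
Since nu is a discrete measure concentrated on the atoms of X, the integral over A reduces to the sum
  mu(A) = sum_{x in A} f(x) * nu({x}).
Computing each term:
  x1: f(x1) * nu(x1) = 0 * 6 = 0.
  x2: f(x2) * nu(x2) = 1 * 4/3 = 4/3.
  x3: f(x3) * nu(x3) = 5 * 5 = 25.
  x4: f(x4) * nu(x4) = 1/2 * 1/2 = 1/4.
  x5: f(x5) * nu(x5) = 1 * 3 = 3.
Summing: mu(A) = 0 + 4/3 + 25 + 1/4 + 3 = 355/12.

355/12


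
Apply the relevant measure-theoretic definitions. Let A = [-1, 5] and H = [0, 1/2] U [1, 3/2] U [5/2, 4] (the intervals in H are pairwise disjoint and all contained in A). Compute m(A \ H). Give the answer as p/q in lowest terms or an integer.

The ambient interval has length m(A) = 5 - (-1) = 6.
Since the holes are disjoint and sit inside A, by finite additivity
  m(H) = sum_i (b_i - a_i), and m(A \ H) = m(A) - m(H).
Computing the hole measures:
  m(H_1) = 1/2 - 0 = 1/2.
  m(H_2) = 3/2 - 1 = 1/2.
  m(H_3) = 4 - 5/2 = 3/2.
Summed: m(H) = 1/2 + 1/2 + 3/2 = 5/2.
So m(A \ H) = 6 - 5/2 = 7/2.

7/2


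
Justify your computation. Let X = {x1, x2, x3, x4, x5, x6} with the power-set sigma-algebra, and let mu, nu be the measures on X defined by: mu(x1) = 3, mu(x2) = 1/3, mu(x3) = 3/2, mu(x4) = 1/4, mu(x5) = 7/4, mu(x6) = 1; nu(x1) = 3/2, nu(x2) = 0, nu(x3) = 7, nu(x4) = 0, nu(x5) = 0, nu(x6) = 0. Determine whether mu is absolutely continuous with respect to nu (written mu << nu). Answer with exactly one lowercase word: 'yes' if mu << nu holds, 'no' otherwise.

mu << nu means: every nu-null measurable set is also mu-null; equivalently, for every atom x, if nu({x}) = 0 then mu({x}) = 0.
Checking each atom:
  x1: nu = 3/2 > 0 -> no constraint.
  x2: nu = 0, mu = 1/3 > 0 -> violates mu << nu.
  x3: nu = 7 > 0 -> no constraint.
  x4: nu = 0, mu = 1/4 > 0 -> violates mu << nu.
  x5: nu = 0, mu = 7/4 > 0 -> violates mu << nu.
  x6: nu = 0, mu = 1 > 0 -> violates mu << nu.
The atom(s) x2, x4, x5, x6 violate the condition (nu = 0 but mu > 0). Therefore mu is NOT absolutely continuous w.r.t. nu.

no


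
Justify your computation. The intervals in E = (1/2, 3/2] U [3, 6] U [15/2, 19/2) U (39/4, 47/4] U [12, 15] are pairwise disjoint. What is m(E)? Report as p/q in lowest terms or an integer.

For pairwise disjoint intervals, m(union_i I_i) = sum_i m(I_i),
and m is invariant under swapping open/closed endpoints (single points have measure 0).
So m(E) = sum_i (b_i - a_i).
  I_1 has length 3/2 - 1/2 = 1.
  I_2 has length 6 - 3 = 3.
  I_3 has length 19/2 - 15/2 = 2.
  I_4 has length 47/4 - 39/4 = 2.
  I_5 has length 15 - 12 = 3.
Summing:
  m(E) = 1 + 3 + 2 + 2 + 3 = 11.

11


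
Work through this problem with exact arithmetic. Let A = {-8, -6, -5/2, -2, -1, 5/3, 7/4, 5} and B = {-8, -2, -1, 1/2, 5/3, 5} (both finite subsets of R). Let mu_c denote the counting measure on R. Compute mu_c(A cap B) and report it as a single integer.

Counting measure on a finite set equals cardinality. mu_c(A cap B) = |A cap B| (elements appearing in both).
Enumerating the elements of A that also lie in B gives 5 element(s).
So mu_c(A cap B) = 5.

5


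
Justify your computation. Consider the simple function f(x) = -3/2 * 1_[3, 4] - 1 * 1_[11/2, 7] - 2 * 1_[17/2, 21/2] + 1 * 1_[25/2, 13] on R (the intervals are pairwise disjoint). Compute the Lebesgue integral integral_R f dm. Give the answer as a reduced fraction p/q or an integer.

For a simple function f = sum_i c_i * 1_{A_i} with disjoint A_i,
  integral f dm = sum_i c_i * m(A_i).
Lengths of the A_i:
  m(A_1) = 4 - 3 = 1.
  m(A_2) = 7 - 11/2 = 3/2.
  m(A_3) = 21/2 - 17/2 = 2.
  m(A_4) = 13 - 25/2 = 1/2.
Contributions c_i * m(A_i):
  (-3/2) * (1) = -3/2.
  (-1) * (3/2) = -3/2.
  (-2) * (2) = -4.
  (1) * (1/2) = 1/2.
Total: -3/2 - 3/2 - 4 + 1/2 = -13/2.

-13/2


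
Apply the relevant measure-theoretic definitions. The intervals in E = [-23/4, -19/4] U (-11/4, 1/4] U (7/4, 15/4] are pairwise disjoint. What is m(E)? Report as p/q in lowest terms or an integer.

For pairwise disjoint intervals, m(union_i I_i) = sum_i m(I_i),
and m is invariant under swapping open/closed endpoints (single points have measure 0).
So m(E) = sum_i (b_i - a_i).
  I_1 has length -19/4 - (-23/4) = 1.
  I_2 has length 1/4 - (-11/4) = 3.
  I_3 has length 15/4 - 7/4 = 2.
Summing:
  m(E) = 1 + 3 + 2 = 6.

6


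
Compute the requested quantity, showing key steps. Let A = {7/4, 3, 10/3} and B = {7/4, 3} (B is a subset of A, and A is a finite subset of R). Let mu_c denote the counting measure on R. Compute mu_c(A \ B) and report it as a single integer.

Counting measure assigns mu_c(E) = |E| (number of elements) when E is finite. For B subset A, A \ B is the set of elements of A not in B, so |A \ B| = |A| - |B|.
|A| = 3, |B| = 2, so mu_c(A \ B) = 3 - 2 = 1.

1


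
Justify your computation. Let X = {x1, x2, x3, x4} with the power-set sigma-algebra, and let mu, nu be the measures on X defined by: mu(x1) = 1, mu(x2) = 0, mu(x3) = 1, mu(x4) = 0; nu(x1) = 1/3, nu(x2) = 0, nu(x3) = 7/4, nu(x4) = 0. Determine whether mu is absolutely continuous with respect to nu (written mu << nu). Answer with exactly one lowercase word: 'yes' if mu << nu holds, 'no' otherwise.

mu << nu means: every nu-null measurable set is also mu-null; equivalently, for every atom x, if nu({x}) = 0 then mu({x}) = 0.
Checking each atom:
  x1: nu = 1/3 > 0 -> no constraint.
  x2: nu = 0, mu = 0 -> consistent with mu << nu.
  x3: nu = 7/4 > 0 -> no constraint.
  x4: nu = 0, mu = 0 -> consistent with mu << nu.
No atom violates the condition. Therefore mu << nu.

yes


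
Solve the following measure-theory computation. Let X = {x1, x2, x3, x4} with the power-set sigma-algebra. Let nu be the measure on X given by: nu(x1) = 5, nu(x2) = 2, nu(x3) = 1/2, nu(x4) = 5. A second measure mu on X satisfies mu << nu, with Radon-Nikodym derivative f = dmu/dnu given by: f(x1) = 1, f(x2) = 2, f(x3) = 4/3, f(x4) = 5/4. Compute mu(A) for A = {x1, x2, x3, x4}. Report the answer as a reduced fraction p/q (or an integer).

By the defining property of the Radon-Nikodym derivative, for every measurable set A,
  mu(A) = integral_A f dnu.
Since nu is a discrete measure concentrated on the atoms of X, the integral over A reduces to the sum
  mu(A) = sum_{x in A} f(x) * nu({x}).
Computing each term:
  x1: f(x1) * nu(x1) = 1 * 5 = 5.
  x2: f(x2) * nu(x2) = 2 * 2 = 4.
  x3: f(x3) * nu(x3) = 4/3 * 1/2 = 2/3.
  x4: f(x4) * nu(x4) = 5/4 * 5 = 25/4.
Summing: mu(A) = 5 + 4 + 2/3 + 25/4 = 191/12.

191/12


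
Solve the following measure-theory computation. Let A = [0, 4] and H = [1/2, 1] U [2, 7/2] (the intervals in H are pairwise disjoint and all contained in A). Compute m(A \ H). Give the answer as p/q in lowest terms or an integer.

The ambient interval has length m(A) = 4 - 0 = 4.
Since the holes are disjoint and sit inside A, by finite additivity
  m(H) = sum_i (b_i - a_i), and m(A \ H) = m(A) - m(H).
Computing the hole measures:
  m(H_1) = 1 - 1/2 = 1/2.
  m(H_2) = 7/2 - 2 = 3/2.
Summed: m(H) = 1/2 + 3/2 = 2.
So m(A \ H) = 4 - 2 = 2.

2


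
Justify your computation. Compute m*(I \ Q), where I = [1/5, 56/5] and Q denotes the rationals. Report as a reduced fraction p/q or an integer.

The interval I = [1/5, 56/5] has m(I) = 56/5 - 1/5 = 11 (endpoints are measure-zero, so open/closed/half-open agree). Write I = (I cap Q) u (I \ Q). The rationals in I are countable, so m*(I cap Q) = 0 (cover each rational by intervals whose total length is arbitrarily small). By countable subadditivity m*(I) <= m*(I cap Q) + m*(I \ Q), hence m*(I \ Q) >= m(I) = 11. The reverse inequality m*(I \ Q) <= m*(I) = 11 is trivial since (I \ Q) is a subset of I. Therefore m*(I \ Q) = 11.

11


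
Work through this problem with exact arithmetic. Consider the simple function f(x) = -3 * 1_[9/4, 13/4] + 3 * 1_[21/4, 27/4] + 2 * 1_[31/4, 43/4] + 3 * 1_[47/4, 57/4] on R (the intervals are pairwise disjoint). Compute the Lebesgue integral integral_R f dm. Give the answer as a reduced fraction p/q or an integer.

For a simple function f = sum_i c_i * 1_{A_i} with disjoint A_i,
  integral f dm = sum_i c_i * m(A_i).
Lengths of the A_i:
  m(A_1) = 13/4 - 9/4 = 1.
  m(A_2) = 27/4 - 21/4 = 3/2.
  m(A_3) = 43/4 - 31/4 = 3.
  m(A_4) = 57/4 - 47/4 = 5/2.
Contributions c_i * m(A_i):
  (-3) * (1) = -3.
  (3) * (3/2) = 9/2.
  (2) * (3) = 6.
  (3) * (5/2) = 15/2.
Total: -3 + 9/2 + 6 + 15/2 = 15.

15


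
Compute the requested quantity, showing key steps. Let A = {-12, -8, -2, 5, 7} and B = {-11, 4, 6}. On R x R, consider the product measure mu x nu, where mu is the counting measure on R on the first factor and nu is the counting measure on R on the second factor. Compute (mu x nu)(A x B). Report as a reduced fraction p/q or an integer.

For a measurable rectangle A x B, the product measure satisfies
  (mu x nu)(A x B) = mu(A) * nu(B).
  mu(A) = 5.
  nu(B) = 3.
  (mu x nu)(A x B) = 5 * 3 = 15.

15


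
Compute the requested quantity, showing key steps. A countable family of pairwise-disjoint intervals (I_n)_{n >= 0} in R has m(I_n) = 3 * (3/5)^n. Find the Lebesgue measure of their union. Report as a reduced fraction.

By countable additivity of the Lebesgue measure on pairwise disjoint measurable sets,
  m(union_{n >= 0} I_n) = sum_{n >= 0} m(I_n) = sum_{n >= 0} a * r^n,
  with a = 3 and r = 3/5.
Since 0 < r = 3/5 < 1, the geometric series converges:
  sum_{n >= 0} a * r^n = a / (1 - r).
  = 3 / (1 - 3/5)
  = 3 / (2/5)
  = 15/2.

15/2


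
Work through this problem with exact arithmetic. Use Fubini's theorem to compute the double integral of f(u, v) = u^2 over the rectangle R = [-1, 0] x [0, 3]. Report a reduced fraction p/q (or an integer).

f(u, v) is a tensor product of a function of u and a function of v, and both factors are bounded continuous (hence Lebesgue integrable) on the rectangle, so Fubini's theorem applies:
  integral_R f d(m x m) = (integral_a1^b1 u^2 du) * (integral_a2^b2 1 dv).
Inner integral in u: integral_{-1}^{0} u^2 du = (0^3 - (-1)^3)/3
  = 1/3.
Inner integral in v: integral_{0}^{3} 1 dv = (3^1 - 0^1)/1
  = 3.
Product: (1/3) * (3) = 1.

1


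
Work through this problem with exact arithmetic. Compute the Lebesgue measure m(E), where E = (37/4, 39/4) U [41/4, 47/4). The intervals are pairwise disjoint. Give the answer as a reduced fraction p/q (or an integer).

For pairwise disjoint intervals, m(union_i I_i) = sum_i m(I_i),
and m is invariant under swapping open/closed endpoints (single points have measure 0).
So m(E) = sum_i (b_i - a_i).
  I_1 has length 39/4 - 37/4 = 1/2.
  I_2 has length 47/4 - 41/4 = 3/2.
Summing:
  m(E) = 1/2 + 3/2 = 2.

2


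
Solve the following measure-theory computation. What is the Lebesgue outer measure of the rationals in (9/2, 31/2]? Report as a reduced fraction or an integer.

E = Q cap (9/2, 31/2] is a subset of Q, which is countable. Enumerate Q = {q_1, q_2, ...}; for any eps > 0, cover q_k by the open interval (q_k - eps/2^(k+1), q_k + eps/2^(k+1)), of length eps/2^k. The total cover length is sum_{k>=1} eps/2^k = eps. Hence m*(E) <= m*(Q) <= eps for every eps > 0, and since outer measure is non-negative, m*(E) = 0.

0


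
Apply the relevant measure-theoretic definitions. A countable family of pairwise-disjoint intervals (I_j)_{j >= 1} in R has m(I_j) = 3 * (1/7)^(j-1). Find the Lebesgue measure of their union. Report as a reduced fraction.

By countable additivity of the Lebesgue measure on pairwise disjoint measurable sets,
  m(union_{j >= 1} I_j) = sum_{j >= 1} m(I_j) = sum_{j >= 1} a * r^(j-1),
  with a = 3 and r = 1/7.
Since 0 < r = 1/7 < 1, the geometric series converges:
  sum_{j >= 1} a * r^(j-1) = a / (1 - r).
  = 3 / (1 - 1/7)
  = 3 / (6/7)
  = 7/2.

7/2


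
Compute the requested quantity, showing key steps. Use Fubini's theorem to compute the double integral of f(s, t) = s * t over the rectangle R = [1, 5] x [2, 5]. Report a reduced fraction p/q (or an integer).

f(s, t) is a tensor product of a function of s and a function of t, and both factors are bounded continuous (hence Lebesgue integrable) on the rectangle, so Fubini's theorem applies:
  integral_R f d(m x m) = (integral_a1^b1 s ds) * (integral_a2^b2 t dt).
Inner integral in s: integral_{1}^{5} s ds = (5^2 - 1^2)/2
  = 12.
Inner integral in t: integral_{2}^{5} t dt = (5^2 - 2^2)/2
  = 21/2.
Product: (12) * (21/2) = 126.

126


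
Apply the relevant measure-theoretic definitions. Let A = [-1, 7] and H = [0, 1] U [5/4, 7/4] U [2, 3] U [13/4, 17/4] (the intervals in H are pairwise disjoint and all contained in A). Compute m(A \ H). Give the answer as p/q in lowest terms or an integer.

The ambient interval has length m(A) = 7 - (-1) = 8.
Since the holes are disjoint and sit inside A, by finite additivity
  m(H) = sum_i (b_i - a_i), and m(A \ H) = m(A) - m(H).
Computing the hole measures:
  m(H_1) = 1 - 0 = 1.
  m(H_2) = 7/4 - 5/4 = 1/2.
  m(H_3) = 3 - 2 = 1.
  m(H_4) = 17/4 - 13/4 = 1.
Summed: m(H) = 1 + 1/2 + 1 + 1 = 7/2.
So m(A \ H) = 8 - 7/2 = 9/2.

9/2


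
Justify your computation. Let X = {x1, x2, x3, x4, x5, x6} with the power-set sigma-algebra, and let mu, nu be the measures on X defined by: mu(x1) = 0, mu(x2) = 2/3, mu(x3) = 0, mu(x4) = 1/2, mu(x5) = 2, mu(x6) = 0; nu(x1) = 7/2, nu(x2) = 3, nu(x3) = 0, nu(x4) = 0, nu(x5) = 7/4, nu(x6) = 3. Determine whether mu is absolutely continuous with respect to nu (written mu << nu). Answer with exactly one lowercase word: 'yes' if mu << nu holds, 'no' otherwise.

mu << nu means: every nu-null measurable set is also mu-null; equivalently, for every atom x, if nu({x}) = 0 then mu({x}) = 0.
Checking each atom:
  x1: nu = 7/2 > 0 -> no constraint.
  x2: nu = 3 > 0 -> no constraint.
  x3: nu = 0, mu = 0 -> consistent with mu << nu.
  x4: nu = 0, mu = 1/2 > 0 -> violates mu << nu.
  x5: nu = 7/4 > 0 -> no constraint.
  x6: nu = 3 > 0 -> no constraint.
The atom(s) x4 violate the condition (nu = 0 but mu > 0). Therefore mu is NOT absolutely continuous w.r.t. nu.

no


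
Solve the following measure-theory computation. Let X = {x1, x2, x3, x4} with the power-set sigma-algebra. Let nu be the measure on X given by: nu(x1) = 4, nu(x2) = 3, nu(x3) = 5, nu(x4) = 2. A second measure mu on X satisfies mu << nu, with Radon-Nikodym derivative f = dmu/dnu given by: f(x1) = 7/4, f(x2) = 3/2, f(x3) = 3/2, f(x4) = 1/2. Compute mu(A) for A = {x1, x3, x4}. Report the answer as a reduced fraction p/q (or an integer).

By the defining property of the Radon-Nikodym derivative, for every measurable set A,
  mu(A) = integral_A f dnu.
Since nu is a discrete measure concentrated on the atoms of X, the integral over A reduces to the sum
  mu(A) = sum_{x in A} f(x) * nu({x}).
Computing each term:
  x1: f(x1) * nu(x1) = 7/4 * 4 = 7.
  x3: f(x3) * nu(x3) = 3/2 * 5 = 15/2.
  x4: f(x4) * nu(x4) = 1/2 * 2 = 1.
Summing: mu(A) = 7 + 15/2 + 1 = 31/2.

31/2


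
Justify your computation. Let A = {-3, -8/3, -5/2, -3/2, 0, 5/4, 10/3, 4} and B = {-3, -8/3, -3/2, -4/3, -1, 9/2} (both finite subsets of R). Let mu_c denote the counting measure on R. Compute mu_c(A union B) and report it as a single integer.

Counting measure on a finite set equals cardinality. By inclusion-exclusion, |A union B| = |A| + |B| - |A cap B|.
|A| = 8, |B| = 6, |A cap B| = 3.
So mu_c(A union B) = 8 + 6 - 3 = 11.

11


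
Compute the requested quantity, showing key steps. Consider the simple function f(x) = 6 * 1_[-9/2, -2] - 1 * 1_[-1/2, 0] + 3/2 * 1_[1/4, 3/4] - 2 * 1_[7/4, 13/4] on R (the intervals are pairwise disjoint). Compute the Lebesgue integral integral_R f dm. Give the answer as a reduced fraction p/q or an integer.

For a simple function f = sum_i c_i * 1_{A_i} with disjoint A_i,
  integral f dm = sum_i c_i * m(A_i).
Lengths of the A_i:
  m(A_1) = -2 - (-9/2) = 5/2.
  m(A_2) = 0 - (-1/2) = 1/2.
  m(A_3) = 3/4 - 1/4 = 1/2.
  m(A_4) = 13/4 - 7/4 = 3/2.
Contributions c_i * m(A_i):
  (6) * (5/2) = 15.
  (-1) * (1/2) = -1/2.
  (3/2) * (1/2) = 3/4.
  (-2) * (3/2) = -3.
Total: 15 - 1/2 + 3/4 - 3 = 49/4.

49/4


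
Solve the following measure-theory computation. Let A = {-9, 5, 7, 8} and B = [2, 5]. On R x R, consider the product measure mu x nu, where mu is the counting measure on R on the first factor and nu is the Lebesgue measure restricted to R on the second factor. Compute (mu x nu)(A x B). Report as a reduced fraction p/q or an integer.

For a measurable rectangle A x B, the product measure satisfies
  (mu x nu)(A x B) = mu(A) * nu(B).
  mu(A) = 4.
  nu(B) = 3.
  (mu x nu)(A x B) = 4 * 3 = 12.

12


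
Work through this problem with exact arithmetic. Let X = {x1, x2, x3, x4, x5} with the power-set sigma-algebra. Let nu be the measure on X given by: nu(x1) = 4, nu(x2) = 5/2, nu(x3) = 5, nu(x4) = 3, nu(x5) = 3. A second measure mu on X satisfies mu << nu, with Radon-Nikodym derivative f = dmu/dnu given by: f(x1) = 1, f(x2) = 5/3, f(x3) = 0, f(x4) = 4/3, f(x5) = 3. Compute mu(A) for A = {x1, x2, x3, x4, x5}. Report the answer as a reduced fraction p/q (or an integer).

By the defining property of the Radon-Nikodym derivative, for every measurable set A,
  mu(A) = integral_A f dnu.
Since nu is a discrete measure concentrated on the atoms of X, the integral over A reduces to the sum
  mu(A) = sum_{x in A} f(x) * nu({x}).
Computing each term:
  x1: f(x1) * nu(x1) = 1 * 4 = 4.
  x2: f(x2) * nu(x2) = 5/3 * 5/2 = 25/6.
  x3: f(x3) * nu(x3) = 0 * 5 = 0.
  x4: f(x4) * nu(x4) = 4/3 * 3 = 4.
  x5: f(x5) * nu(x5) = 3 * 3 = 9.
Summing: mu(A) = 4 + 25/6 + 0 + 4 + 9 = 127/6.

127/6


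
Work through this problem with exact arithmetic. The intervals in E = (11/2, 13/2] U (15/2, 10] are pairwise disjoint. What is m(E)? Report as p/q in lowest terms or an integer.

For pairwise disjoint intervals, m(union_i I_i) = sum_i m(I_i),
and m is invariant under swapping open/closed endpoints (single points have measure 0).
So m(E) = sum_i (b_i - a_i).
  I_1 has length 13/2 - 11/2 = 1.
  I_2 has length 10 - 15/2 = 5/2.
Summing:
  m(E) = 1 + 5/2 = 7/2.

7/2


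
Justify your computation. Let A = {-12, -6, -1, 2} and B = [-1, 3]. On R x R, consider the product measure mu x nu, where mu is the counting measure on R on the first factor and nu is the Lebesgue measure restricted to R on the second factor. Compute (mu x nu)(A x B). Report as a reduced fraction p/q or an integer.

For a measurable rectangle A x B, the product measure satisfies
  (mu x nu)(A x B) = mu(A) * nu(B).
  mu(A) = 4.
  nu(B) = 4.
  (mu x nu)(A x B) = 4 * 4 = 16.

16


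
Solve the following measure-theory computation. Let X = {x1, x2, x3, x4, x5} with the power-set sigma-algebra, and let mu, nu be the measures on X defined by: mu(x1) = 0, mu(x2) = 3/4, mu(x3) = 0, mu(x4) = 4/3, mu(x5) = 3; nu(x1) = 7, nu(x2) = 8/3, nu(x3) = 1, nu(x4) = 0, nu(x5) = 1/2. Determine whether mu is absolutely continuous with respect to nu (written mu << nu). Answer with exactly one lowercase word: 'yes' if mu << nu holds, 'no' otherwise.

mu << nu means: every nu-null measurable set is also mu-null; equivalently, for every atom x, if nu({x}) = 0 then mu({x}) = 0.
Checking each atom:
  x1: nu = 7 > 0 -> no constraint.
  x2: nu = 8/3 > 0 -> no constraint.
  x3: nu = 1 > 0 -> no constraint.
  x4: nu = 0, mu = 4/3 > 0 -> violates mu << nu.
  x5: nu = 1/2 > 0 -> no constraint.
The atom(s) x4 violate the condition (nu = 0 but mu > 0). Therefore mu is NOT absolutely continuous w.r.t. nu.

no


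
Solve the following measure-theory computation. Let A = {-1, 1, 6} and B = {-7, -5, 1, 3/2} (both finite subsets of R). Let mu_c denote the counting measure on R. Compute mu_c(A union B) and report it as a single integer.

Counting measure on a finite set equals cardinality. By inclusion-exclusion, |A union B| = |A| + |B| - |A cap B|.
|A| = 3, |B| = 4, |A cap B| = 1.
So mu_c(A union B) = 3 + 4 - 1 = 6.

6


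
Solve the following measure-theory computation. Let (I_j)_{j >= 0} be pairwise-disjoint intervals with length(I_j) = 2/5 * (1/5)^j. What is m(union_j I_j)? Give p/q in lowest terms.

By countable additivity of the Lebesgue measure on pairwise disjoint measurable sets,
  m(union_{j >= 0} I_j) = sum_{j >= 0} m(I_j) = sum_{j >= 0} a * r^j,
  with a = 2/5 and r = 1/5.
Since 0 < r = 1/5 < 1, the geometric series converges:
  sum_{j >= 0} a * r^j = a / (1 - r).
  = 2/5 / (1 - 1/5)
  = 2/5 / (4/5)
  = 1/2.

1/2


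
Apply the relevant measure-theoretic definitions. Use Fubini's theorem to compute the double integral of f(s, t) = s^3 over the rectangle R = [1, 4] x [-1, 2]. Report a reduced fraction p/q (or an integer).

f(s, t) is a tensor product of a function of s and a function of t, and both factors are bounded continuous (hence Lebesgue integrable) on the rectangle, so Fubini's theorem applies:
  integral_R f d(m x m) = (integral_a1^b1 s^3 ds) * (integral_a2^b2 1 dt).
Inner integral in s: integral_{1}^{4} s^3 ds = (4^4 - 1^4)/4
  = 255/4.
Inner integral in t: integral_{-1}^{2} 1 dt = (2^1 - (-1)^1)/1
  = 3.
Product: (255/4) * (3) = 765/4.

765/4


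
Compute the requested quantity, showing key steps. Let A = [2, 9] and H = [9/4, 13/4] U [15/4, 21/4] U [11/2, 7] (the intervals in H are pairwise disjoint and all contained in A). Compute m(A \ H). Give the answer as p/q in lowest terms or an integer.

The ambient interval has length m(A) = 9 - 2 = 7.
Since the holes are disjoint and sit inside A, by finite additivity
  m(H) = sum_i (b_i - a_i), and m(A \ H) = m(A) - m(H).
Computing the hole measures:
  m(H_1) = 13/4 - 9/4 = 1.
  m(H_2) = 21/4 - 15/4 = 3/2.
  m(H_3) = 7 - 11/2 = 3/2.
Summed: m(H) = 1 + 3/2 + 3/2 = 4.
So m(A \ H) = 7 - 4 = 3.

3


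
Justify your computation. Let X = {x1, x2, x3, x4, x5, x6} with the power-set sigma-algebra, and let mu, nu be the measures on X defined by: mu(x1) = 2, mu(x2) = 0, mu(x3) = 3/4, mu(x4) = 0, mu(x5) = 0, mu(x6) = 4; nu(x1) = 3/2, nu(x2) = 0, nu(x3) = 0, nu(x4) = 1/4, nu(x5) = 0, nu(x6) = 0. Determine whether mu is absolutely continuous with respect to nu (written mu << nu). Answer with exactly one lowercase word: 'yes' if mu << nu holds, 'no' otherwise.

mu << nu means: every nu-null measurable set is also mu-null; equivalently, for every atom x, if nu({x}) = 0 then mu({x}) = 0.
Checking each atom:
  x1: nu = 3/2 > 0 -> no constraint.
  x2: nu = 0, mu = 0 -> consistent with mu << nu.
  x3: nu = 0, mu = 3/4 > 0 -> violates mu << nu.
  x4: nu = 1/4 > 0 -> no constraint.
  x5: nu = 0, mu = 0 -> consistent with mu << nu.
  x6: nu = 0, mu = 4 > 0 -> violates mu << nu.
The atom(s) x3, x6 violate the condition (nu = 0 but mu > 0). Therefore mu is NOT absolutely continuous w.r.t. nu.

no


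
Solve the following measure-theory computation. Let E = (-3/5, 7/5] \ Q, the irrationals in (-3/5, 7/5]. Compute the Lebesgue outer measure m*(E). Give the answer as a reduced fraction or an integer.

The interval I = (-3/5, 7/5] has m(I) = 7/5 - (-3/5) = 2 (endpoints are measure-zero, so open/closed/half-open agree). Write I = (I cap Q) u (I \ Q). The rationals in I are countable, so m*(I cap Q) = 0 (cover each rational by intervals whose total length is arbitrarily small). By countable subadditivity m*(I) <= m*(I cap Q) + m*(I \ Q), hence m*(I \ Q) >= m(I) = 2. The reverse inequality m*(I \ Q) <= m*(I) = 2 is trivial since (I \ Q) is a subset of I. Therefore m*(I \ Q) = 2.

2


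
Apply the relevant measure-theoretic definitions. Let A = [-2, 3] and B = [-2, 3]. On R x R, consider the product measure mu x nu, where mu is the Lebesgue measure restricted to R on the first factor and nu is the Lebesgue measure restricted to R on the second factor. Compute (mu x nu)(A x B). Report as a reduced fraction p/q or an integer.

For a measurable rectangle A x B, the product measure satisfies
  (mu x nu)(A x B) = mu(A) * nu(B).
  mu(A) = 5.
  nu(B) = 5.
  (mu x nu)(A x B) = 5 * 5 = 25.

25


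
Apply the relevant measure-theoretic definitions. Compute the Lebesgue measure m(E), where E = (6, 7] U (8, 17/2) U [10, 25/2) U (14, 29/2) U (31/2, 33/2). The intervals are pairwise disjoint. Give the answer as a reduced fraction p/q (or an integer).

For pairwise disjoint intervals, m(union_i I_i) = sum_i m(I_i),
and m is invariant under swapping open/closed endpoints (single points have measure 0).
So m(E) = sum_i (b_i - a_i).
  I_1 has length 7 - 6 = 1.
  I_2 has length 17/2 - 8 = 1/2.
  I_3 has length 25/2 - 10 = 5/2.
  I_4 has length 29/2 - 14 = 1/2.
  I_5 has length 33/2 - 31/2 = 1.
Summing:
  m(E) = 1 + 1/2 + 5/2 + 1/2 + 1 = 11/2.

11/2


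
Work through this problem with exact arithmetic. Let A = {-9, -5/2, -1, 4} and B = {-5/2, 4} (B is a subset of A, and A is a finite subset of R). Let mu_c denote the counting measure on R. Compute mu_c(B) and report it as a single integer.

Counting measure assigns mu_c(E) = |E| (number of elements) when E is finite.
B has 2 element(s), so mu_c(B) = 2.

2


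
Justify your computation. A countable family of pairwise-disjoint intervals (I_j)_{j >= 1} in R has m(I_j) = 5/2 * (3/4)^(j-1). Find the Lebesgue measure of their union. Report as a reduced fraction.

By countable additivity of the Lebesgue measure on pairwise disjoint measurable sets,
  m(union_{j >= 1} I_j) = sum_{j >= 1} m(I_j) = sum_{j >= 1} a * r^(j-1),
  with a = 5/2 and r = 3/4.
Since 0 < r = 3/4 < 1, the geometric series converges:
  sum_{j >= 1} a * r^(j-1) = a / (1 - r).
  = 5/2 / (1 - 3/4)
  = 5/2 / (1/4)
  = 10.

10


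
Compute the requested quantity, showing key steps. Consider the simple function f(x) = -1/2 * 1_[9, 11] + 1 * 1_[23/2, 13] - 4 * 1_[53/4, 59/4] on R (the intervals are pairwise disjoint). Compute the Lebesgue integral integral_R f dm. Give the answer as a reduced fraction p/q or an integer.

For a simple function f = sum_i c_i * 1_{A_i} with disjoint A_i,
  integral f dm = sum_i c_i * m(A_i).
Lengths of the A_i:
  m(A_1) = 11 - 9 = 2.
  m(A_2) = 13 - 23/2 = 3/2.
  m(A_3) = 59/4 - 53/4 = 3/2.
Contributions c_i * m(A_i):
  (-1/2) * (2) = -1.
  (1) * (3/2) = 3/2.
  (-4) * (3/2) = -6.
Total: -1 + 3/2 - 6 = -11/2.

-11/2


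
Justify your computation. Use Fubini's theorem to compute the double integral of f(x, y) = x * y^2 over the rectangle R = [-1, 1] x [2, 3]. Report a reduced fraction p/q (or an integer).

f(x, y) is a tensor product of a function of x and a function of y, and both factors are bounded continuous (hence Lebesgue integrable) on the rectangle, so Fubini's theorem applies:
  integral_R f d(m x m) = (integral_a1^b1 x dx) * (integral_a2^b2 y^2 dy).
Inner integral in x: integral_{-1}^{1} x dx = (1^2 - (-1)^2)/2
  = 0.
Inner integral in y: integral_{2}^{3} y^2 dy = (3^3 - 2^3)/3
  = 19/3.
Product: (0) * (19/3) = 0.

0


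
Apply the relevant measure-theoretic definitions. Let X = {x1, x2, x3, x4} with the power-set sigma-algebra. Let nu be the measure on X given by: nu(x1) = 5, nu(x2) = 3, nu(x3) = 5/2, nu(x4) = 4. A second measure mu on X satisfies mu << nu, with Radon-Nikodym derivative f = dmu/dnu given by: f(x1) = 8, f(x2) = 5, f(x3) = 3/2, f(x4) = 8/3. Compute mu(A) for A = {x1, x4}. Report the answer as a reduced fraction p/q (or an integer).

By the defining property of the Radon-Nikodym derivative, for every measurable set A,
  mu(A) = integral_A f dnu.
Since nu is a discrete measure concentrated on the atoms of X, the integral over A reduces to the sum
  mu(A) = sum_{x in A} f(x) * nu({x}).
Computing each term:
  x1: f(x1) * nu(x1) = 8 * 5 = 40.
  x4: f(x4) * nu(x4) = 8/3 * 4 = 32/3.
Summing: mu(A) = 40 + 32/3 = 152/3.

152/3


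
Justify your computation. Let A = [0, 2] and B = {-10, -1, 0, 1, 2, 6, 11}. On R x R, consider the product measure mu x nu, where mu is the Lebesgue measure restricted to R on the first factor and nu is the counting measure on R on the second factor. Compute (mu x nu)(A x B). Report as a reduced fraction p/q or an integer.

For a measurable rectangle A x B, the product measure satisfies
  (mu x nu)(A x B) = mu(A) * nu(B).
  mu(A) = 2.
  nu(B) = 7.
  (mu x nu)(A x B) = 2 * 7 = 14.

14


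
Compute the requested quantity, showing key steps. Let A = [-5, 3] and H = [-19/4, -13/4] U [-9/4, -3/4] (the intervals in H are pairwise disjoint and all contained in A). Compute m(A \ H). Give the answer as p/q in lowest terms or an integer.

The ambient interval has length m(A) = 3 - (-5) = 8.
Since the holes are disjoint and sit inside A, by finite additivity
  m(H) = sum_i (b_i - a_i), and m(A \ H) = m(A) - m(H).
Computing the hole measures:
  m(H_1) = -13/4 - (-19/4) = 3/2.
  m(H_2) = -3/4 - (-9/4) = 3/2.
Summed: m(H) = 3/2 + 3/2 = 3.
So m(A \ H) = 8 - 3 = 5.

5


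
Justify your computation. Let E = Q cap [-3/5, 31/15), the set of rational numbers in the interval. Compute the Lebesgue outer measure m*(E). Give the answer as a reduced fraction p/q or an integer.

The set Q cap [-3/5, 31/15) is countable (a subset of the countable set Q). Lebesgue outer measure of any countable set is 0: each singleton {q} has m*({q}) = 0, and by countable subadditivity m*(union_k {q_k}) <= sum_k m*({q_k}) = sum_k 0 = 0. The reverse inequality m*(E) >= 0 is automatic. So m*(Q cap [-3/5, 31/15)) = 0.

0


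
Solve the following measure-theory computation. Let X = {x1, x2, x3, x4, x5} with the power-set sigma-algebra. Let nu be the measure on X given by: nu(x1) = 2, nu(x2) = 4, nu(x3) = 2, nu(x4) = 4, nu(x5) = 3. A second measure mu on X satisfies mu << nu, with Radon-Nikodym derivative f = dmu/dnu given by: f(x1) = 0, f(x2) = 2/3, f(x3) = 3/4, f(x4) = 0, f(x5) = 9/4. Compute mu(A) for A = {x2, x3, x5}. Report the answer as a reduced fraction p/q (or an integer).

By the defining property of the Radon-Nikodym derivative, for every measurable set A,
  mu(A) = integral_A f dnu.
Since nu is a discrete measure concentrated on the atoms of X, the integral over A reduces to the sum
  mu(A) = sum_{x in A} f(x) * nu({x}).
Computing each term:
  x2: f(x2) * nu(x2) = 2/3 * 4 = 8/3.
  x3: f(x3) * nu(x3) = 3/4 * 2 = 3/2.
  x5: f(x5) * nu(x5) = 9/4 * 3 = 27/4.
Summing: mu(A) = 8/3 + 3/2 + 27/4 = 131/12.

131/12


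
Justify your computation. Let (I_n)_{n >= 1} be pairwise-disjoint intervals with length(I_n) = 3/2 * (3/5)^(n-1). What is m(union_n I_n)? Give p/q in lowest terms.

By countable additivity of the Lebesgue measure on pairwise disjoint measurable sets,
  m(union_{n >= 1} I_n) = sum_{n >= 1} m(I_n) = sum_{n >= 1} a * r^(n-1),
  with a = 3/2 and r = 3/5.
Since 0 < r = 3/5 < 1, the geometric series converges:
  sum_{n >= 1} a * r^(n-1) = a / (1 - r).
  = 3/2 / (1 - 3/5)
  = 3/2 / (2/5)
  = 15/4.

15/4


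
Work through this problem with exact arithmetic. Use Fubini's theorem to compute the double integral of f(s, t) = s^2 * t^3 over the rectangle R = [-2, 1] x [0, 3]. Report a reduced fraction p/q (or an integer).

f(s, t) is a tensor product of a function of s and a function of t, and both factors are bounded continuous (hence Lebesgue integrable) on the rectangle, so Fubini's theorem applies:
  integral_R f d(m x m) = (integral_a1^b1 s^2 ds) * (integral_a2^b2 t^3 dt).
Inner integral in s: integral_{-2}^{1} s^2 ds = (1^3 - (-2)^3)/3
  = 3.
Inner integral in t: integral_{0}^{3} t^3 dt = (3^4 - 0^4)/4
  = 81/4.
Product: (3) * (81/4) = 243/4.

243/4


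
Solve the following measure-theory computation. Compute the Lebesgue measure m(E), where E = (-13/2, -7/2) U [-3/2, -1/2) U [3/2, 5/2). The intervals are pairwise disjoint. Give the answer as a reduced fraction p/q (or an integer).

For pairwise disjoint intervals, m(union_i I_i) = sum_i m(I_i),
and m is invariant under swapping open/closed endpoints (single points have measure 0).
So m(E) = sum_i (b_i - a_i).
  I_1 has length -7/2 - (-13/2) = 3.
  I_2 has length -1/2 - (-3/2) = 1.
  I_3 has length 5/2 - 3/2 = 1.
Summing:
  m(E) = 3 + 1 + 1 = 5.

5


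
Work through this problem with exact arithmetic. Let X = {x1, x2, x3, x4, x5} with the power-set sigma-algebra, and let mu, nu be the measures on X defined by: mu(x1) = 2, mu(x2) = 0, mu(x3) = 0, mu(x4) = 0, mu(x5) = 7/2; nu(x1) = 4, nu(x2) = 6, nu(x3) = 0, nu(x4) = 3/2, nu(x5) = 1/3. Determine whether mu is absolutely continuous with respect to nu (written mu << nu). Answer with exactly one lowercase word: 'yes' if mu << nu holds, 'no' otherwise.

mu << nu means: every nu-null measurable set is also mu-null; equivalently, for every atom x, if nu({x}) = 0 then mu({x}) = 0.
Checking each atom:
  x1: nu = 4 > 0 -> no constraint.
  x2: nu = 6 > 0 -> no constraint.
  x3: nu = 0, mu = 0 -> consistent with mu << nu.
  x4: nu = 3/2 > 0 -> no constraint.
  x5: nu = 1/3 > 0 -> no constraint.
No atom violates the condition. Therefore mu << nu.

yes
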